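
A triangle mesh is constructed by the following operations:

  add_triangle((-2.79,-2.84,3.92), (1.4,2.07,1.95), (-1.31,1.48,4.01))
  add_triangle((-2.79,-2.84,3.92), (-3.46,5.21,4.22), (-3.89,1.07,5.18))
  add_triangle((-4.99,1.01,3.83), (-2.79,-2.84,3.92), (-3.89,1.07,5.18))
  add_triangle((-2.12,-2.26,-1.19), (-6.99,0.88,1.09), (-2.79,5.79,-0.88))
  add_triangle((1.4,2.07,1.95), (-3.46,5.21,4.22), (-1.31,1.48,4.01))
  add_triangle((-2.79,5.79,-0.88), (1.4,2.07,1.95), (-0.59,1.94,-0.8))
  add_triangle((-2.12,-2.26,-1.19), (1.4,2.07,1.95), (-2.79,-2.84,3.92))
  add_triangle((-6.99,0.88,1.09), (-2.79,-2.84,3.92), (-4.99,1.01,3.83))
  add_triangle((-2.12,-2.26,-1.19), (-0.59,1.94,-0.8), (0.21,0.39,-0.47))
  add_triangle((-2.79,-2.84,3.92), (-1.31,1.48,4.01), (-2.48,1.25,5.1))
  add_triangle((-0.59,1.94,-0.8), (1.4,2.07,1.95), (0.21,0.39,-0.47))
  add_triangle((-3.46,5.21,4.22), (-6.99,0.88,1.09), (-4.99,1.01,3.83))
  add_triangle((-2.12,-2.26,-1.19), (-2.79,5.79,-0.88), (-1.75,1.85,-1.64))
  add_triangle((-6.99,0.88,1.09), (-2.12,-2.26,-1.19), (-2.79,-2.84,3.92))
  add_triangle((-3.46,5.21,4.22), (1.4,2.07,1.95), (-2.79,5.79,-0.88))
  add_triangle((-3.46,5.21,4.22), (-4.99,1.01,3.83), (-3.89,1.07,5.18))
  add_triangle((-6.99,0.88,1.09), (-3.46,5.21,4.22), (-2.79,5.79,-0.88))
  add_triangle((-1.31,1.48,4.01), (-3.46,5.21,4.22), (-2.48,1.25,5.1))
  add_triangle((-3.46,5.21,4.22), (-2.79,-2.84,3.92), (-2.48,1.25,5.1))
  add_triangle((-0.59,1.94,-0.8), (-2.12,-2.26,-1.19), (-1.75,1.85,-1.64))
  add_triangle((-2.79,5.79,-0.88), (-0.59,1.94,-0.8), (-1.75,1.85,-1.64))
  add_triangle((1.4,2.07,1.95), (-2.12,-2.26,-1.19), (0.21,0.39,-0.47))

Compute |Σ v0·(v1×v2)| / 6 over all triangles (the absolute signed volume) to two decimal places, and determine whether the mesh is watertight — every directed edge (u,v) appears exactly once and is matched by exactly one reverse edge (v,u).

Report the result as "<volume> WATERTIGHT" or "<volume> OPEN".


145.18 WATERTIGHT

Per-triangle v0·(v1×v2)/6:
  t1: +4.4739
  t2: -0.3407
  t3: +6.6314
  t4: +13.5060
  t5: +6.8509
  t6: +1.9222
  t7: -1.0643
  t8: +12.8963
  t9: +0.5061
  t10: +1.6940
  t11: +0.5008
  t12: +15.3381
  t13: +2.9374
  t14: +15.9123
  t15: +13.6701
  t16: +7.8621
  t17: +30.6346
  t18: +2.8664
  t19: +7.6854
  t20: +0.0185
  t21: +0.8707
  t22: -0.1883
Σ = +145.1839 → |volume| = 145.18

Directed edges: 66 total, each appears once with its reverse present → watertight.


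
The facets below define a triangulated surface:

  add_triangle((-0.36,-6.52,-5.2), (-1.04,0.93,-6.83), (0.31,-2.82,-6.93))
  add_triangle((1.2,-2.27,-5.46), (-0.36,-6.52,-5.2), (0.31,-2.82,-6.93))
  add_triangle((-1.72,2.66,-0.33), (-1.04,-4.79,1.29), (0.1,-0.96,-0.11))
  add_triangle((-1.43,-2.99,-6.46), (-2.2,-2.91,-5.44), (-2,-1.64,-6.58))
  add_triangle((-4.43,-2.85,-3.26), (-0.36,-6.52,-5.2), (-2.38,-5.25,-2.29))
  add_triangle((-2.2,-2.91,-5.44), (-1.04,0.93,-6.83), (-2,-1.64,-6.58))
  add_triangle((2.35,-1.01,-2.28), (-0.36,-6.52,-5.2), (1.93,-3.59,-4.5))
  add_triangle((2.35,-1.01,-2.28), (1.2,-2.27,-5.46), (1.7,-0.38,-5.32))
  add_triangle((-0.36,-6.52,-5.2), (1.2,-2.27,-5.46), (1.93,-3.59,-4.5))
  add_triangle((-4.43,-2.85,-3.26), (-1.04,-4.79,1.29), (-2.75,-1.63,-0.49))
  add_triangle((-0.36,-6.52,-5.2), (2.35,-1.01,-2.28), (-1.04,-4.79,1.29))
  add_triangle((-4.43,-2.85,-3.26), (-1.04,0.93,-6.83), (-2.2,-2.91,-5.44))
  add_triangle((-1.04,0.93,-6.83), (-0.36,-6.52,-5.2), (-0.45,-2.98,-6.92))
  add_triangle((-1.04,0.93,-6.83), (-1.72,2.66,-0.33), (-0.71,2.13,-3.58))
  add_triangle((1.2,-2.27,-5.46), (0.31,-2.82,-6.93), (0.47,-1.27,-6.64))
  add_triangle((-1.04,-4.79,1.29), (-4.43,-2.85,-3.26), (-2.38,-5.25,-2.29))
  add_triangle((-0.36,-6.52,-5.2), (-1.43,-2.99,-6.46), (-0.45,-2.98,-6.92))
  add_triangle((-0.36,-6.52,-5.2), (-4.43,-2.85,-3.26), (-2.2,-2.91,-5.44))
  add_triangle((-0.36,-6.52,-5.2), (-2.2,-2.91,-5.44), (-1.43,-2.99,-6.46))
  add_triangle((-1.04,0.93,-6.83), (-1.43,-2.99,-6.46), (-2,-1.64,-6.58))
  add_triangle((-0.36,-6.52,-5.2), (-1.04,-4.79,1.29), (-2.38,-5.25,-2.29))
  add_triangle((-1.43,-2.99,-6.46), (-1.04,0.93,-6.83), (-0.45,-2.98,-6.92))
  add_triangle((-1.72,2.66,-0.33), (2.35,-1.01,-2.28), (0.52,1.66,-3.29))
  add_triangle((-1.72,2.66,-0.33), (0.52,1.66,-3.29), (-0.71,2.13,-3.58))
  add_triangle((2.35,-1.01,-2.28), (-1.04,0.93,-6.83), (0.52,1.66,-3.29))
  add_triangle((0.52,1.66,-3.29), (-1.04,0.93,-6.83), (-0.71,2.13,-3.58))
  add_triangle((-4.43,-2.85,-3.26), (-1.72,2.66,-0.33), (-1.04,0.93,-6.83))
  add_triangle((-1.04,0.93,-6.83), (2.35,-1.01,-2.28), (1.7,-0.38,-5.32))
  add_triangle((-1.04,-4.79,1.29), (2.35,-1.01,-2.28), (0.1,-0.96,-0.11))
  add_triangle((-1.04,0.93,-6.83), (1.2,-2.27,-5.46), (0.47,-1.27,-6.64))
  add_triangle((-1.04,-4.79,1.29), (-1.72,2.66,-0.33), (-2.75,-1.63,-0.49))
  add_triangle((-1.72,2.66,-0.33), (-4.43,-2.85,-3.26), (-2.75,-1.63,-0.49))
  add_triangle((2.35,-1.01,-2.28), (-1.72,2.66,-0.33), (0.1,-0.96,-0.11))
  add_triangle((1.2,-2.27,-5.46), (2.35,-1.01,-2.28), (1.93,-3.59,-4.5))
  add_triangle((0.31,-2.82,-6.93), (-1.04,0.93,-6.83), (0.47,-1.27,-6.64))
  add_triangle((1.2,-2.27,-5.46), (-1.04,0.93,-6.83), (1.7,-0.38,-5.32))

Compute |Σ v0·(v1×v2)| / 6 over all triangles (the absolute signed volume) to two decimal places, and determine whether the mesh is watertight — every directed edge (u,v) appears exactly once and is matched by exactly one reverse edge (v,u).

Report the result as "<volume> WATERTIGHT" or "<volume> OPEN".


157.41 WATERTIGHT

Per-triangle v0·(v1×v2)/6:
  t1: +9.3831
  t2: +4.8945
  t3: -0.5808
  t4: +1.7363
  t5: +11.0499
  t6: -0.1881
  t7: +0.8691
  t8: +3.1120
  t9: +6.0829
  t10: +4.8777
  t11: +12.1170
  t12: +11.2040
  t13: -3.0393
  t14: +2.6312
  t15: +1.5904
  t16: +7.2821
  t17: +4.9808
  t18: +12.2947
  t19: +4.7439
  t20: +3.1079
  t21: +10.0080
  t22: +4.6521
  t23: +0.6210
  t24: +1.4299
  t25: +5.2559
  t26: +2.1364
  t27: +17.9704
  t28: -0.3821
  t29: -0.1275
  t30: -0.0531
  t31: +2.4430
  t32: +4.1690
  t33: -0.7277
  t34: +2.8393
  t35: +2.9665
  t36: +6.0565
Σ = +157.4068 → |volume| = 157.41

Directed edges: 108 total, each appears once with its reverse present → watertight.


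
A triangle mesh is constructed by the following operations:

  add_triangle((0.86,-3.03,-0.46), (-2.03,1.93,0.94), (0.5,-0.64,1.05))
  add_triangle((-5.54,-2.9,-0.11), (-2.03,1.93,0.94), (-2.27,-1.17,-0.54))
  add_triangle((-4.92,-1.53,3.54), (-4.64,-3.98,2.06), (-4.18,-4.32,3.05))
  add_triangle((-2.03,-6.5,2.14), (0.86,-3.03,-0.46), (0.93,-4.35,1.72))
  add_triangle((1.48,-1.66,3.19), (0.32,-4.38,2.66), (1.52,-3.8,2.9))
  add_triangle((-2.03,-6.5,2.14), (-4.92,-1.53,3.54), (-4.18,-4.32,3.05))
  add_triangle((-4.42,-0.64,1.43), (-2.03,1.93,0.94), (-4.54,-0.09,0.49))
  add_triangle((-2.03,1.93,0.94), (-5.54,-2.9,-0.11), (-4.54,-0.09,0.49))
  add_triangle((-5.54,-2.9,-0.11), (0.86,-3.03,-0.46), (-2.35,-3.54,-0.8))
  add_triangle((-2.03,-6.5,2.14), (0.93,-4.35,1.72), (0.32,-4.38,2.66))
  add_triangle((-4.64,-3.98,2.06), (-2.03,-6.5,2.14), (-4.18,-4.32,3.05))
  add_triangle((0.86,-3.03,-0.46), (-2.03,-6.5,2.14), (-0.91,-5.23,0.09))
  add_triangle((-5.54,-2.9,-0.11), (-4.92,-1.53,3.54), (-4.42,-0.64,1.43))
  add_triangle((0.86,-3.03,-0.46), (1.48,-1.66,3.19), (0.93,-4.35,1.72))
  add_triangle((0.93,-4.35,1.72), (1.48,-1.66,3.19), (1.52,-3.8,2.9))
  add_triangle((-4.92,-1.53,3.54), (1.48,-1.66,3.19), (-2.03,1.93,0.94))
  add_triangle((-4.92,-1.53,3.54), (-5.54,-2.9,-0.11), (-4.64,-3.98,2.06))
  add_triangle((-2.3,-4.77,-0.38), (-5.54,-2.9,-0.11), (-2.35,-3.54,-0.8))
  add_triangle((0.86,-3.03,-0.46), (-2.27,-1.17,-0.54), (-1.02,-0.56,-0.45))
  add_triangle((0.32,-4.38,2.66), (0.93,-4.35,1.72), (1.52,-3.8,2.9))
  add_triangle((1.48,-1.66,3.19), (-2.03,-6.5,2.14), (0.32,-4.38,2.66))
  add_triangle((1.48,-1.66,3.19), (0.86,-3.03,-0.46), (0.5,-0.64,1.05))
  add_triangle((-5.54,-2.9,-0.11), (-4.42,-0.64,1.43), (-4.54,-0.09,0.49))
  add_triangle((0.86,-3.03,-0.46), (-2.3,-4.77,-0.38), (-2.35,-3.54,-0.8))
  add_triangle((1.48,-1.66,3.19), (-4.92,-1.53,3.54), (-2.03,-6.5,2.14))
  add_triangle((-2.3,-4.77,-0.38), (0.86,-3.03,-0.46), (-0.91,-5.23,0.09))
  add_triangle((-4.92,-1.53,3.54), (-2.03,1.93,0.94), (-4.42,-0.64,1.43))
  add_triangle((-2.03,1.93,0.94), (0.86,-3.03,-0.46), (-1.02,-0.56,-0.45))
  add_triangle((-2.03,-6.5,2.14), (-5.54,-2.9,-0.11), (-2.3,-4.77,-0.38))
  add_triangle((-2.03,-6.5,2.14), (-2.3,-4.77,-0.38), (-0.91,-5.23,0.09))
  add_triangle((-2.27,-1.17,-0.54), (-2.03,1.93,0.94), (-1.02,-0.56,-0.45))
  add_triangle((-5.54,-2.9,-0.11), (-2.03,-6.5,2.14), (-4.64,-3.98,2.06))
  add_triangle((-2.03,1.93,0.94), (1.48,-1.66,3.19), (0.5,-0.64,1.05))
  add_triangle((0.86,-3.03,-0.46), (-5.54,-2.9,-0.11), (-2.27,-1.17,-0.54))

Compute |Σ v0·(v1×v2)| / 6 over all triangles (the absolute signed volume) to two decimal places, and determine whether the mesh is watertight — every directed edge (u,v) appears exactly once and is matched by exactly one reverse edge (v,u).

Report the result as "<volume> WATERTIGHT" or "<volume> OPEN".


92.96 WATERTIGHT

Per-triangle v0·(v1×v2)/6:
  t1: -0.9627
  t2: +1.3841
  t3: +3.2546
  t4: +4.1769
  t5: +1.3914
  t6: +1.4783
  t7: +1.7220
  t8: -0.4666
  t9: -1.4033
  t10: +2.4933
  t11: +3.6912
  t12: +2.0511
  t13: +4.1566
  t14: +1.7423
  t15: -0.1598
  t16: +8.0312
  t17: +7.2873
  t18: +1.7674
  t19: +0.2639
  t20: +1.1007
  t21: +2.1969
  t22: -0.0311
  t23: +2.3078
  t24: +1.0676
  t25: +19.2948
  t26: +1.2150
  t27: +3.3624
  t28: -0.6584
  t29: +8.8575
  t30: +2.9609
  t31: +0.2150
  t32: +7.6821
  t33: -0.1062
  t34: +1.5984
Σ = +92.9626 → |volume| = 92.96

Directed edges: 102 total, each appears once with its reverse present → watertight.


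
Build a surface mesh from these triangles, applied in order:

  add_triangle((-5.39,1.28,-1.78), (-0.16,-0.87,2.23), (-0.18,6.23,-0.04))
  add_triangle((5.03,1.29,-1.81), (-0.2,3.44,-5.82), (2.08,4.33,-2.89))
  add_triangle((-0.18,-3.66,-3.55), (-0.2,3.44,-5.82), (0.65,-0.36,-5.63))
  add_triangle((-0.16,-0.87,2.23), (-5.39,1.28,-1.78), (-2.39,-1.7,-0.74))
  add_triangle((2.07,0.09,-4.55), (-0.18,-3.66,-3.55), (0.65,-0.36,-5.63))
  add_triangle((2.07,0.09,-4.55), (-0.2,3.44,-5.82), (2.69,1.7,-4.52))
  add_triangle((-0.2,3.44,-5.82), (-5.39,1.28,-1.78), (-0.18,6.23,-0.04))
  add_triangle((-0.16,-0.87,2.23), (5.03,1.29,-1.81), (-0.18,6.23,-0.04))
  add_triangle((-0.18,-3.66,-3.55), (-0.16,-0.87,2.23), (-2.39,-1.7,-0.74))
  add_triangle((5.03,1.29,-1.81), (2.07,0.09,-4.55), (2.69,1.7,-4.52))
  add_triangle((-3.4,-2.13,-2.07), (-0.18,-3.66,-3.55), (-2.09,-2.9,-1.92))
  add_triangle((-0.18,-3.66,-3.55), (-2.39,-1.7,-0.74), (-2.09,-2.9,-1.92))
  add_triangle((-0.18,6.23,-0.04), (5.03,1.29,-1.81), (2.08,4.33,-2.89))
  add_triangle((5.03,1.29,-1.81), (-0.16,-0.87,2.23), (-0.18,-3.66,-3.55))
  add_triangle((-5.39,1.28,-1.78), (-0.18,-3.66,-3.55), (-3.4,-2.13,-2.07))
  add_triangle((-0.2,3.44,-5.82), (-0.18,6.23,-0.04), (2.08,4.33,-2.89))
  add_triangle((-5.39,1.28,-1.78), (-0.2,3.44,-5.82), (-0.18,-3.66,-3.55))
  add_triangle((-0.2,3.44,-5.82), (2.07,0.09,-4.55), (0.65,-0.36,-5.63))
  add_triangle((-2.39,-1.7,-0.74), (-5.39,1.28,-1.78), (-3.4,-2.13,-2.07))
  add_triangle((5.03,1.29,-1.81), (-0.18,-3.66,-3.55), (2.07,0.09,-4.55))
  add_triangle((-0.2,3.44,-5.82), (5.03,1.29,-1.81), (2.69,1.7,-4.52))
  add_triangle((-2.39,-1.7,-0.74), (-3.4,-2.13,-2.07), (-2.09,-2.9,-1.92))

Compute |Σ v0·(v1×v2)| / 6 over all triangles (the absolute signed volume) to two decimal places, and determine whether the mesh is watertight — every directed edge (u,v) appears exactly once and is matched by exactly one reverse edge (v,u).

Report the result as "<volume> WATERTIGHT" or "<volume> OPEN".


192.03 WATERTIGHT

Per-triangle v0·(v1×v2)/6:
  t1: +12.7044
  t2: +12.4849
  t3: +4.9187
  t4: +4.6100
  t5: +4.7651
  t6: +5.0758
  t7: +32.0410
  t8: +11.3574
  t9: +4.2596
  t10: +4.5351
  t11: +1.7995
  t12: -0.1764
  t13: +10.9342
  t14: +9.0937
  t15: +6.0602
  t16: +13.5741
  t17: +29.7772
  t18: +5.8371
  t19: +2.0595
  t20: +10.1920
  t21: +5.4069
  t22: +0.7190
Σ = +192.0289 → |volume| = 192.03

Directed edges: 66 total, each appears once with its reverse present → watertight.


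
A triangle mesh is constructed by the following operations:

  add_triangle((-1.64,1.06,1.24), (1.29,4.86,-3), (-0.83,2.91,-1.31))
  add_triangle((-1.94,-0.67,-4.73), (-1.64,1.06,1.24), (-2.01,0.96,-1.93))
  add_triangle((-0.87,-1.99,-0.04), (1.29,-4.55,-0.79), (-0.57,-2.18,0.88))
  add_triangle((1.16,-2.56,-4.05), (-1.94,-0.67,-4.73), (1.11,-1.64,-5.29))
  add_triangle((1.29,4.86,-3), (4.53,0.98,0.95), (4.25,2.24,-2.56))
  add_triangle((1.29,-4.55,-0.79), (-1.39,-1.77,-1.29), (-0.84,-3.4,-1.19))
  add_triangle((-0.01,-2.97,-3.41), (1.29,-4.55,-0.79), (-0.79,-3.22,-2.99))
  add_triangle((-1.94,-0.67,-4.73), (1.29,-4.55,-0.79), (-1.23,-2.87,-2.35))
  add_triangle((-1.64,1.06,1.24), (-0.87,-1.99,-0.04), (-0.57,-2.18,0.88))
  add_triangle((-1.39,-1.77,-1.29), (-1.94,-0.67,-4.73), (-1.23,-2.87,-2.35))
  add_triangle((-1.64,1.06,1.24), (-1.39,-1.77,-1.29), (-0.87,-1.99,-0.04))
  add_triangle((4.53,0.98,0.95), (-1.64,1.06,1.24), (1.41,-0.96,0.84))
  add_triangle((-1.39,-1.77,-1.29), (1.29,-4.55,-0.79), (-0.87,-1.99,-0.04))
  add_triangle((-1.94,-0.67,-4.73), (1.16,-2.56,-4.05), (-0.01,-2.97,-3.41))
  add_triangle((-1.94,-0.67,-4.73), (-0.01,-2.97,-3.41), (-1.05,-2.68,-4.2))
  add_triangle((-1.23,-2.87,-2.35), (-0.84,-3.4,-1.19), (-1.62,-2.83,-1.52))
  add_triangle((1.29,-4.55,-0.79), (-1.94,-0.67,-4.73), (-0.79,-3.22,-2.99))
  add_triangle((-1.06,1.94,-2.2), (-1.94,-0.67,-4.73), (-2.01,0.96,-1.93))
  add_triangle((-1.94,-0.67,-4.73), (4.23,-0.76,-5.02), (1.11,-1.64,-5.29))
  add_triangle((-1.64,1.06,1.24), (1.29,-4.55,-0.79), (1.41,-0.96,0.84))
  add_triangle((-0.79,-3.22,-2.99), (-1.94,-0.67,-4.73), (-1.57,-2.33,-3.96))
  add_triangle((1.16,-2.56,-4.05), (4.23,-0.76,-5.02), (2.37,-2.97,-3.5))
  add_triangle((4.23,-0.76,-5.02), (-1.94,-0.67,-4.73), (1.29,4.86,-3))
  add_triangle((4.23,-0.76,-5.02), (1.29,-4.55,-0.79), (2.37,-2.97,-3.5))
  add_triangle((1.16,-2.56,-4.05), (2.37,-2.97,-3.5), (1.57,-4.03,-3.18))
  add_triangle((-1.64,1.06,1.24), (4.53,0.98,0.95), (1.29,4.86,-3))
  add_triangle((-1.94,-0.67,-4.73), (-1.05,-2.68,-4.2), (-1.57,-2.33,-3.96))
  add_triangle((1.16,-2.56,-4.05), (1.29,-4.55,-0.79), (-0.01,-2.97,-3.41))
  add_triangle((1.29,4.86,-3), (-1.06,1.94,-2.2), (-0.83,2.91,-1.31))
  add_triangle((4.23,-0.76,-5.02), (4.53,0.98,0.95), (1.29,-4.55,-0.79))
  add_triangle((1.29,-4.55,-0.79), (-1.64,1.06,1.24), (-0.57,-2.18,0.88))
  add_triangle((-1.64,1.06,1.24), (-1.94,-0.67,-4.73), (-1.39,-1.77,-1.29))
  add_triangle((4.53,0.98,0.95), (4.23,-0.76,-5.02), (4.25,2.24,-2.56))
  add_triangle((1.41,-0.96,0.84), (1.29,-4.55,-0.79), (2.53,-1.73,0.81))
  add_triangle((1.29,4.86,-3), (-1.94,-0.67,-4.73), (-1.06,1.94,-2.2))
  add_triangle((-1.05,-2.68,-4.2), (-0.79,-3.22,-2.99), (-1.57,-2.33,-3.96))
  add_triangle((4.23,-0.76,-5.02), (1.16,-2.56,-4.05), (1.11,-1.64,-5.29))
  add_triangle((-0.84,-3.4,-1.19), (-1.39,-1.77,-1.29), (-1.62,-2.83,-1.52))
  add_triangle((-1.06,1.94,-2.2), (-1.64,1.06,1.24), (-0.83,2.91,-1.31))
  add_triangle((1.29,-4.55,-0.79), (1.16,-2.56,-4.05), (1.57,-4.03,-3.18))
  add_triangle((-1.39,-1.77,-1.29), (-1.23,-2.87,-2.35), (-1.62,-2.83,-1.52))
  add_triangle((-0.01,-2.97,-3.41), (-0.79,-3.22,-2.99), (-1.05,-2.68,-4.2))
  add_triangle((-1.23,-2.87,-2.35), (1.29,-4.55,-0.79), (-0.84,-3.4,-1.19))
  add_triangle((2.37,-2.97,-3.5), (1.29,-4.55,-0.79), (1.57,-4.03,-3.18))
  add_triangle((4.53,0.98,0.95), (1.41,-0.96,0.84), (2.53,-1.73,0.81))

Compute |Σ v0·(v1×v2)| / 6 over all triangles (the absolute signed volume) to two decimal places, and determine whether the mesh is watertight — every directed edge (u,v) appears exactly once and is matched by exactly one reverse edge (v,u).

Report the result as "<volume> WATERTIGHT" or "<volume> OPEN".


139.44 OPEN

Per-triangle v0·(v1×v2)/6:
  t1: +1.7019
  t2: +1.2397
  t3: +1.0935
  t4: +3.1548
  t5: +8.6758
  t6: -0.4840
  t7: +2.1670
  t8: +4.1594
  t9: +0.7993
  t10: +1.3889
  t11: +1.1242
  t12: +2.0942
  t13: +1.5071
  t14: +3.3566
  t15: +0.9638
  t16: +0.5458
  t17: -2.0315
  t18: +2.0094
  t19: +4.2893
  t20: +1.9337
  t21: -0.4891
  t22: +3.6555
  t23: +26.2988
  t24: +3.4216
  t25: +1.5274
  t26: +8.9716
  t27: +0.8490
  t28: +3.2827
  t29: +1.9215
  t30: +20.1957
  t31: -0.3270
  t32: +3.2887
  t33: +10.2544
  t34: +0.5989
  t35: +5.1308
  t36: +0.5386
  t37: +3.8711
  t38: -0.0640
  t39: +1.2827
  t40: +0.3520
  t41: +0.2098
  t42: +0.7974
  t43: +1.6037
  t44: +1.9066
  t45: +0.6690
Σ = +139.4360 → |volume| = 139.44

Directed edges: 135 total; 9 unmatched, e.g. (-1.64,1.06,1.24)→(-2.01,0.96,-1.93) → open.


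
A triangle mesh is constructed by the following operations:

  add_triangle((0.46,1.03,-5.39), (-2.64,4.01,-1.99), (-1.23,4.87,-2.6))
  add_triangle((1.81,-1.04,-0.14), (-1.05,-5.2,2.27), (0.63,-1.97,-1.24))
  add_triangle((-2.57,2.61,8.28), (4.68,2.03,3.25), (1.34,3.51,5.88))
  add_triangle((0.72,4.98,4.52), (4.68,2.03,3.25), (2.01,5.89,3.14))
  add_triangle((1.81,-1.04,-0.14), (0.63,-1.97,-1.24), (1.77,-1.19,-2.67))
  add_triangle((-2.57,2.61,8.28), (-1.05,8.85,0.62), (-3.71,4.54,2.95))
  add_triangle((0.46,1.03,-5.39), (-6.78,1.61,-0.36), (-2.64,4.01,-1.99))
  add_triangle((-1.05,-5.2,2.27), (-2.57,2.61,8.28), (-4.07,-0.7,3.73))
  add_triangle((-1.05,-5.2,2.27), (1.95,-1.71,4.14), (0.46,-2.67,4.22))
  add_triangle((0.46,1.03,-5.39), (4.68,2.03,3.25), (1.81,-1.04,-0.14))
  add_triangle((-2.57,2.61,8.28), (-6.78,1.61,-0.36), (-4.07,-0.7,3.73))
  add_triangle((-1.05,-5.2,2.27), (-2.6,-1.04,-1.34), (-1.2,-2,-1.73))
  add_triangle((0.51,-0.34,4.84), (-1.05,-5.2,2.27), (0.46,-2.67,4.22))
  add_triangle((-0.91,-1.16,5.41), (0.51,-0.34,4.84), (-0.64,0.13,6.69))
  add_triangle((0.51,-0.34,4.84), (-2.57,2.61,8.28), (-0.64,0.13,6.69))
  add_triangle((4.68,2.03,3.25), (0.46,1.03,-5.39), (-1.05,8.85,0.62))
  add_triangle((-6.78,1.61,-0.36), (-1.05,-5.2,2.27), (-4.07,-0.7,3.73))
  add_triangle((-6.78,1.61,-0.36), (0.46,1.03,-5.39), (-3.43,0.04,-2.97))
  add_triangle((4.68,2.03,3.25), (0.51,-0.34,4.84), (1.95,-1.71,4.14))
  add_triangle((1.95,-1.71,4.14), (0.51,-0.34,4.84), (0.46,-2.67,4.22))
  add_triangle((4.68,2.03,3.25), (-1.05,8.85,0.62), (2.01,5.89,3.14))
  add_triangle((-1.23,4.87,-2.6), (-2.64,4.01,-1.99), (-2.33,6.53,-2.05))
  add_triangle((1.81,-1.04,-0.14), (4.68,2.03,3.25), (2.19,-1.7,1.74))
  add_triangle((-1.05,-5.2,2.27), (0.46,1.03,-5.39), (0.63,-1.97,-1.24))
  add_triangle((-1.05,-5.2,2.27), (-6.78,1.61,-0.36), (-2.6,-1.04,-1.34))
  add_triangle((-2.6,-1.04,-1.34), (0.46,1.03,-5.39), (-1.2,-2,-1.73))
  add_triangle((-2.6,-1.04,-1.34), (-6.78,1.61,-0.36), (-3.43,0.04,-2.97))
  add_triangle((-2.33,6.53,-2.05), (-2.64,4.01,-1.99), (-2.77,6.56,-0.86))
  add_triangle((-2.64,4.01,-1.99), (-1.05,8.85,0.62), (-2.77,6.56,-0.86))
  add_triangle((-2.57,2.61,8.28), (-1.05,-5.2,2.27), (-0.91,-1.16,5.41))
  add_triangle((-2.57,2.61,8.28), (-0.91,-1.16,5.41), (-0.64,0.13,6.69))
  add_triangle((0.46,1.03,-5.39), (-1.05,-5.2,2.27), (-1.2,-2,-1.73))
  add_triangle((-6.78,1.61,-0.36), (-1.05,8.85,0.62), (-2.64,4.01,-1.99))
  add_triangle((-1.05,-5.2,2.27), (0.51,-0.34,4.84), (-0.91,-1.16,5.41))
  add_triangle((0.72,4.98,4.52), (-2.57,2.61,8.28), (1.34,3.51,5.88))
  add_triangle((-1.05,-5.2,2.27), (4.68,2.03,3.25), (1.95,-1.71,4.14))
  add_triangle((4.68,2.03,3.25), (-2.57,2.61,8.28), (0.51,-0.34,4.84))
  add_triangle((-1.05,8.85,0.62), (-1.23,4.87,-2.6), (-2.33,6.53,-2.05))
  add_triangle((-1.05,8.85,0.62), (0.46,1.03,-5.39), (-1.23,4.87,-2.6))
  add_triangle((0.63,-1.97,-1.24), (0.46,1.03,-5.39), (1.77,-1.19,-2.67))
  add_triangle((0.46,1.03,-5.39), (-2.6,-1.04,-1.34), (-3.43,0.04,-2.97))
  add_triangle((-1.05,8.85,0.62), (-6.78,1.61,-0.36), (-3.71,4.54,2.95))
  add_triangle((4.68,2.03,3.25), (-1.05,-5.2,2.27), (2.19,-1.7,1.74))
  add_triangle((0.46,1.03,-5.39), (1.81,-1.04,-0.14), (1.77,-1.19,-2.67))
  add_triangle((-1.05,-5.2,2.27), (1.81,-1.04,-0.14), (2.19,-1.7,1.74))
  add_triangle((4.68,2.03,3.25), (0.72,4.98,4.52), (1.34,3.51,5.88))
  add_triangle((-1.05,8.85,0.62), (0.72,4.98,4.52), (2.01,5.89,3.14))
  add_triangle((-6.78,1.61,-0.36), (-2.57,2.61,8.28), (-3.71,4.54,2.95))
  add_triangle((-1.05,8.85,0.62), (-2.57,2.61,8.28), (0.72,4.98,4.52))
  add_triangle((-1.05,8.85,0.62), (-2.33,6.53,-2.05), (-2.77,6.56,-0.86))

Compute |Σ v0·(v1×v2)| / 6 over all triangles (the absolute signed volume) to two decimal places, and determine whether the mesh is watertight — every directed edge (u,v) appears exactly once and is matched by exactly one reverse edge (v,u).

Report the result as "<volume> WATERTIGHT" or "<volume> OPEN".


473.00 WATERTIGHT

Per-triangle v0·(v1×v2)/6:
  t1: +6.3044
  t2: +3.1473
  t3: +8.6125
  t4: +9.3847
  t5: +1.1666
  t6: +29.1016
  t7: +18.3175
  t8: +22.8799
  t9: +3.1375
  t10: +9.0328
  t11: +24.7661
  t12: +4.1540
  t13: +2.5307
  t14: +1.5625
  t15: +1.7966
  t16: +42.3145
  t17: +19.9195
  t18: +8.3275
  t19: +7.7232
  t20: +2.8808
  t21: +7.3788
  t22: +1.8136
  t23: +3.1994
  t24: +3.9420
  t25: +11.7571
  t26: +4.1139
  t27: +4.1694
  t28: +1.9200
  t29: -2.4590
  t30: +7.6451
  t31: +3.5796
  t32: +3.9774
  t33: +20.5613
  t34: +5.2069
  t35: +10.6754
  t36: +4.3307
  t37: +17.4386
  t38: +4.3349
  t39: +7.7803
  t40: +2.2568
  t41: +3.0023
  t42: +27.7908
  t43: +5.3880
  t44: +1.2685
  t45: +3.0511
  t46: +8.8365
  t47: +11.3923
  t48: +27.6882
  t49: +29.5624
  t50: +4.3392
Σ = +473.0016 → |volume| = 473.00

Directed edges: 150 total, each appears once with its reverse present → watertight.


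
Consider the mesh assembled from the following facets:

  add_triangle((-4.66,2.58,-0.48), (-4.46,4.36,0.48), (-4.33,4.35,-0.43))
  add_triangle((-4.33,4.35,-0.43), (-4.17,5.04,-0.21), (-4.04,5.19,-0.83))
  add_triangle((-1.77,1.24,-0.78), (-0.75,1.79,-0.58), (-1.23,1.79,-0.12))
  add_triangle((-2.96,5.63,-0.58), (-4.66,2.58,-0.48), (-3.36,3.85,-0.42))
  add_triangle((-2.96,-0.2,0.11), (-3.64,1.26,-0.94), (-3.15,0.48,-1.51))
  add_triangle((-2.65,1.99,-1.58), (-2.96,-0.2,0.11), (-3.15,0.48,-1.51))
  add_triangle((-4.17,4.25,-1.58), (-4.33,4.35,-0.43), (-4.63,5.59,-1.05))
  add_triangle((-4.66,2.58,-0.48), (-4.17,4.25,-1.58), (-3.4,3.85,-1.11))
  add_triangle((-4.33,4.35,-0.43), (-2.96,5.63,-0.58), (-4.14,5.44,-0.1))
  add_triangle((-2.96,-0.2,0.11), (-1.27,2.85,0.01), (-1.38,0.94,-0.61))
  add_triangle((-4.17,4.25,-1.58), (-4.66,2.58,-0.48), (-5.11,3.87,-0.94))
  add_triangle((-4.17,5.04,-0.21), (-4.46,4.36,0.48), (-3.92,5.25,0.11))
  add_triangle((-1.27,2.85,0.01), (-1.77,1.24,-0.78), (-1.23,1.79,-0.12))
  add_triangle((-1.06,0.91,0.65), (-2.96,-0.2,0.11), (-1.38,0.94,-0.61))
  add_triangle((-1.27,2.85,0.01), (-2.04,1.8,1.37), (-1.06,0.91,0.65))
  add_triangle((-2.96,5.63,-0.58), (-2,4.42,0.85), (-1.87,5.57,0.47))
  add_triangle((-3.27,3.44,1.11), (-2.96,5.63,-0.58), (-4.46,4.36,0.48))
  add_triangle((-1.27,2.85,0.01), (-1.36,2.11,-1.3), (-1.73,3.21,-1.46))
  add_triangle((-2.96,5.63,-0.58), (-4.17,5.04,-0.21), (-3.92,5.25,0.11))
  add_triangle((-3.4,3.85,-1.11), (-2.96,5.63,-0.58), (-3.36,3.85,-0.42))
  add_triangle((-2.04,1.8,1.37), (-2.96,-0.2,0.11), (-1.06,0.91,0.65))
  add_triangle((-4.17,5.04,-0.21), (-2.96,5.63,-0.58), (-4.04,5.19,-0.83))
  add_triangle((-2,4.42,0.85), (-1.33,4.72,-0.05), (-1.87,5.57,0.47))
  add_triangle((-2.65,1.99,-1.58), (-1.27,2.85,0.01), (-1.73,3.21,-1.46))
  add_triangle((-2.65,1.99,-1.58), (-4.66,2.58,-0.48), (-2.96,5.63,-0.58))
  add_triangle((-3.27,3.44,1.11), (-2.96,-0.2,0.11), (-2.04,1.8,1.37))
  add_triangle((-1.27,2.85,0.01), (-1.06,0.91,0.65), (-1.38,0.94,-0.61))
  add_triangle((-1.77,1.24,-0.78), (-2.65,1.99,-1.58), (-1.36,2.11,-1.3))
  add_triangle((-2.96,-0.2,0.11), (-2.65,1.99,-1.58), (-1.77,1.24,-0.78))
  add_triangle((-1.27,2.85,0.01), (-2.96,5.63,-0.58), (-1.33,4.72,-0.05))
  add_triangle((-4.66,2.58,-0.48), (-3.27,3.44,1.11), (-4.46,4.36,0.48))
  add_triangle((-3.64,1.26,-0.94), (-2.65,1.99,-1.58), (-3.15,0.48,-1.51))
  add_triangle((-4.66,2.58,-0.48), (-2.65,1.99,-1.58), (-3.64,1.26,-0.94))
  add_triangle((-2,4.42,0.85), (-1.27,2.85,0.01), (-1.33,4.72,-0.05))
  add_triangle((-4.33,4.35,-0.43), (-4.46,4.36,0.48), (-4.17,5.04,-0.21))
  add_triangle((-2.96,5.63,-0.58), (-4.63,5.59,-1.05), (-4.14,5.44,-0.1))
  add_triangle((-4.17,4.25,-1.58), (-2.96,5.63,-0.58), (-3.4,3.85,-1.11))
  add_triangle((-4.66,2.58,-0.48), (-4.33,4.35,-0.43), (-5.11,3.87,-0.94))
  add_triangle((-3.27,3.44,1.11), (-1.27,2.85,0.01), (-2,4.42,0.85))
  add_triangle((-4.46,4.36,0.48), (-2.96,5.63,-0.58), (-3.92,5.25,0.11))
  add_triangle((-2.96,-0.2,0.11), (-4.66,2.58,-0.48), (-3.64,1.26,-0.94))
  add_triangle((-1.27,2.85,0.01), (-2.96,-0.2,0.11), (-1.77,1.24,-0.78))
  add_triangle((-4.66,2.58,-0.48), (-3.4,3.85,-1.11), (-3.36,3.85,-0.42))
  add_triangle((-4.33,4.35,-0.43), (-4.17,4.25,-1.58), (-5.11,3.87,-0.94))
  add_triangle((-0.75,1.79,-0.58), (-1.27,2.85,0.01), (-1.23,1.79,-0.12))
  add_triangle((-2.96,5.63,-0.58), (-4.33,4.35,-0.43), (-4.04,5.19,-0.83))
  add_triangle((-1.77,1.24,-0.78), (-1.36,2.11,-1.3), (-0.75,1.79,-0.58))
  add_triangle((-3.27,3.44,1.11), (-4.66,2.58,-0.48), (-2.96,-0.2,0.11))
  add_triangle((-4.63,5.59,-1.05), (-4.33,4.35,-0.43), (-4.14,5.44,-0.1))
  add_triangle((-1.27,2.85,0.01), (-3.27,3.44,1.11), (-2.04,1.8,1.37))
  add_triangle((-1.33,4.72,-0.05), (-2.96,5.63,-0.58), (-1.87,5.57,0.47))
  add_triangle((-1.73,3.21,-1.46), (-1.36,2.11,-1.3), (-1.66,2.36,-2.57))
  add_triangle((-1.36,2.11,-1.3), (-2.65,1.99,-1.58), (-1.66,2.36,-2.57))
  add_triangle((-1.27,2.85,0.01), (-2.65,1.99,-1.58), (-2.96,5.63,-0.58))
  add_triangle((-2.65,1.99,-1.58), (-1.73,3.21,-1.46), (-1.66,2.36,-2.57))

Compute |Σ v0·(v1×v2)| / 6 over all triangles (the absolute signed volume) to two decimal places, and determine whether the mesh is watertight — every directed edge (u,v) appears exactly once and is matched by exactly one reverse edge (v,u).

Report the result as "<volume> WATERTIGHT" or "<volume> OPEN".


17.75 OPEN

Per-triangle v0·(v1×v2)/6:
  t1: +1.4012
  t2: +0.4299
  t3: -0.2258
  t4: +0.1960
  t5: +0.8413
  t6: -1.1674
  t7: +0.7639
  t8: -0.6126
  t9: -0.8609
  t10: +0.9388
  t11: +0.3064
  t12: +0.4710
  t13: +0.0881
  t14: -0.6315
  t15: -0.0436
  t16: +0.9793
  t17: +1.7045
  t18: -0.1073
  t19: +0.5919
  t20: -0.8640
  t21: -0.0430
  t22: +0.8018
  t23: -0.1020
  t24: +1.0064
  t25: +3.9399
  t26: +1.3924
  t27: -0.4860
  t28: -0.1131
  t29: -0.2208
  t30: -0.2346
  t31: +0.9357
  t32: +0.7849
  t33: +0.9962
  t34: -0.3056
  t35: +0.5844
  t36: +1.3000
  t37: -0.1789
  t38: +0.6403
  t39: -0.6727
  t40: -0.3127
  t41: +1.0504
  t42: -1.2000
  t43: -1.0612
  t44: +1.0821
  t45: -0.1233
  t46: -0.5885
  t47: -0.1762
  t48: +2.5914
  t49: +0.7563
  t50: +0.4796
  t51: +0.6946
  t52: -0.1078
  t53: -0.5193
  t54: -0.1622
  t55: +1.1230
Σ = +17.7507 → |volume| = 17.75

Directed edges: 165 total; 9 unmatched, e.g. (-4.63,5.59,-1.05)→(-4.17,4.25,-1.58) → open.


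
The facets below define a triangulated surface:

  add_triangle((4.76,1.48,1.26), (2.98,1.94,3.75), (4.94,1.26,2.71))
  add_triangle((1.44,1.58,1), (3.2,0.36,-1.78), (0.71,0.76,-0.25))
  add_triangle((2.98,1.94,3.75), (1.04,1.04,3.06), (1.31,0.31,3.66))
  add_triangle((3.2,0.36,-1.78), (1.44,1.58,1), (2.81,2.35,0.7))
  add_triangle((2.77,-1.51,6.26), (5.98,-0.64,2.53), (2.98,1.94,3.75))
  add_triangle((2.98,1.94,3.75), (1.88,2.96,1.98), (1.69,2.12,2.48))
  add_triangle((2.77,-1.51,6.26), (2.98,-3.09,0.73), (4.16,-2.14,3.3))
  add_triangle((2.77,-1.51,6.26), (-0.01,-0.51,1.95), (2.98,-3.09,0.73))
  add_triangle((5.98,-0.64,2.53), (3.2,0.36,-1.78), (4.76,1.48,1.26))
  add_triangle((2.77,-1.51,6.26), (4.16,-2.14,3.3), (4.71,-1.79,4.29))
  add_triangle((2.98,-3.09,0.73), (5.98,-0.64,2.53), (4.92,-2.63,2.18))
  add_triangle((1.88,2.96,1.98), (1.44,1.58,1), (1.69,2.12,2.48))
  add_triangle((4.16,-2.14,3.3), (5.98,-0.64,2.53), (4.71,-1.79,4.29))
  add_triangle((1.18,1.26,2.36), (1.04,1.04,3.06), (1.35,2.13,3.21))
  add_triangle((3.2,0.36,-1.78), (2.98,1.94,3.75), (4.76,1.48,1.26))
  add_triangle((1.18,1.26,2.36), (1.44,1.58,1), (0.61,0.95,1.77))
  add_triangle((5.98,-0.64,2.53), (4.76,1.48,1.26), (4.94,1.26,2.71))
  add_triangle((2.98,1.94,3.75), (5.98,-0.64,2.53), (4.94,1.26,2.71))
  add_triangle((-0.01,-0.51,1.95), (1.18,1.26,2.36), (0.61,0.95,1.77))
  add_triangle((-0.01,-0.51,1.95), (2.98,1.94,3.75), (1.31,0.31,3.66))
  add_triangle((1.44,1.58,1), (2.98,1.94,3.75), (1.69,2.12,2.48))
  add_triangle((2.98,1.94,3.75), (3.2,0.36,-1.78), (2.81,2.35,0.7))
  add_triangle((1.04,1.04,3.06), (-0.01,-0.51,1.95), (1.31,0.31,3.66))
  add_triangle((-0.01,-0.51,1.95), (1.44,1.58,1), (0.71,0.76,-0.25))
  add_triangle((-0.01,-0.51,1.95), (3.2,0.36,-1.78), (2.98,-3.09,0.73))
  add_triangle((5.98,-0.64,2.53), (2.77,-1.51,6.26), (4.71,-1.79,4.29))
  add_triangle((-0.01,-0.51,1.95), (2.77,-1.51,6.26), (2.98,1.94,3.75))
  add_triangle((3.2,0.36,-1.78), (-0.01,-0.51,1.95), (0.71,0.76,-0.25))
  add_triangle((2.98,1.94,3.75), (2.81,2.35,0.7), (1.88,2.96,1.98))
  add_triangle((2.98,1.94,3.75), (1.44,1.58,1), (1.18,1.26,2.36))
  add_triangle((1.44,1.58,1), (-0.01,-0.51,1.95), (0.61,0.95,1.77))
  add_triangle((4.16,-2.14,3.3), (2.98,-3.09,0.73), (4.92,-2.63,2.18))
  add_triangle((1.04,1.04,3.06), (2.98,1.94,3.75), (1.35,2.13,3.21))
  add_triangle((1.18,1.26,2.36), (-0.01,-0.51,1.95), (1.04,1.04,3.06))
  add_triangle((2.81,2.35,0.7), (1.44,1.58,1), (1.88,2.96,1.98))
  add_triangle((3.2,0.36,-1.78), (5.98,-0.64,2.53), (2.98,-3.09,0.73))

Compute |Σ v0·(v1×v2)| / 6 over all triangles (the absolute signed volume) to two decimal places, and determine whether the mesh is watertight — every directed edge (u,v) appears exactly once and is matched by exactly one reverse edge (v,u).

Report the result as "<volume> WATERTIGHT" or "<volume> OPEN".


Per-triangle v0·(v1×v2)/6:
  t1: +1.7758
  t2: +0.5437
  t3: +0.8348
  t4: -0.2421
  t5: +14.4660
  t6: +0.5001
  t7: +4.4821
  t8: +2.7635
  t9: +5.6860
  t10: +1.8155
  t11: +1.3847
  t12: -0.2383
  t13: +1.9067
  t14: -0.1398
  t15: +0.6205
  t16: +0.1150
  t17: +2.5732
  t18: +3.0418
  t19: +0.1697
  t20: -0.0261
  t21: -0.5241
  t22: +3.9290
  t23: +0.3599
  t24: -0.0979
  t25: -2.9041
  t26: +3.7425
  t27: +2.5359
  t28: -0.7446
  t29: +2.3457
  t30: +0.4776
  t31: -0.2931
  t32: +1.7477
  t33: +0.8158
  t34: -0.0689
  t35: -0.1508
  t36: +9.0268
Σ = +62.2301 → |volume| = 62.23

Directed edges: 108 total; 6 unmatched, e.g. (5.98,-0.64,2.53)→(4.92,-2.63,2.18) → open.

62.23 OPEN


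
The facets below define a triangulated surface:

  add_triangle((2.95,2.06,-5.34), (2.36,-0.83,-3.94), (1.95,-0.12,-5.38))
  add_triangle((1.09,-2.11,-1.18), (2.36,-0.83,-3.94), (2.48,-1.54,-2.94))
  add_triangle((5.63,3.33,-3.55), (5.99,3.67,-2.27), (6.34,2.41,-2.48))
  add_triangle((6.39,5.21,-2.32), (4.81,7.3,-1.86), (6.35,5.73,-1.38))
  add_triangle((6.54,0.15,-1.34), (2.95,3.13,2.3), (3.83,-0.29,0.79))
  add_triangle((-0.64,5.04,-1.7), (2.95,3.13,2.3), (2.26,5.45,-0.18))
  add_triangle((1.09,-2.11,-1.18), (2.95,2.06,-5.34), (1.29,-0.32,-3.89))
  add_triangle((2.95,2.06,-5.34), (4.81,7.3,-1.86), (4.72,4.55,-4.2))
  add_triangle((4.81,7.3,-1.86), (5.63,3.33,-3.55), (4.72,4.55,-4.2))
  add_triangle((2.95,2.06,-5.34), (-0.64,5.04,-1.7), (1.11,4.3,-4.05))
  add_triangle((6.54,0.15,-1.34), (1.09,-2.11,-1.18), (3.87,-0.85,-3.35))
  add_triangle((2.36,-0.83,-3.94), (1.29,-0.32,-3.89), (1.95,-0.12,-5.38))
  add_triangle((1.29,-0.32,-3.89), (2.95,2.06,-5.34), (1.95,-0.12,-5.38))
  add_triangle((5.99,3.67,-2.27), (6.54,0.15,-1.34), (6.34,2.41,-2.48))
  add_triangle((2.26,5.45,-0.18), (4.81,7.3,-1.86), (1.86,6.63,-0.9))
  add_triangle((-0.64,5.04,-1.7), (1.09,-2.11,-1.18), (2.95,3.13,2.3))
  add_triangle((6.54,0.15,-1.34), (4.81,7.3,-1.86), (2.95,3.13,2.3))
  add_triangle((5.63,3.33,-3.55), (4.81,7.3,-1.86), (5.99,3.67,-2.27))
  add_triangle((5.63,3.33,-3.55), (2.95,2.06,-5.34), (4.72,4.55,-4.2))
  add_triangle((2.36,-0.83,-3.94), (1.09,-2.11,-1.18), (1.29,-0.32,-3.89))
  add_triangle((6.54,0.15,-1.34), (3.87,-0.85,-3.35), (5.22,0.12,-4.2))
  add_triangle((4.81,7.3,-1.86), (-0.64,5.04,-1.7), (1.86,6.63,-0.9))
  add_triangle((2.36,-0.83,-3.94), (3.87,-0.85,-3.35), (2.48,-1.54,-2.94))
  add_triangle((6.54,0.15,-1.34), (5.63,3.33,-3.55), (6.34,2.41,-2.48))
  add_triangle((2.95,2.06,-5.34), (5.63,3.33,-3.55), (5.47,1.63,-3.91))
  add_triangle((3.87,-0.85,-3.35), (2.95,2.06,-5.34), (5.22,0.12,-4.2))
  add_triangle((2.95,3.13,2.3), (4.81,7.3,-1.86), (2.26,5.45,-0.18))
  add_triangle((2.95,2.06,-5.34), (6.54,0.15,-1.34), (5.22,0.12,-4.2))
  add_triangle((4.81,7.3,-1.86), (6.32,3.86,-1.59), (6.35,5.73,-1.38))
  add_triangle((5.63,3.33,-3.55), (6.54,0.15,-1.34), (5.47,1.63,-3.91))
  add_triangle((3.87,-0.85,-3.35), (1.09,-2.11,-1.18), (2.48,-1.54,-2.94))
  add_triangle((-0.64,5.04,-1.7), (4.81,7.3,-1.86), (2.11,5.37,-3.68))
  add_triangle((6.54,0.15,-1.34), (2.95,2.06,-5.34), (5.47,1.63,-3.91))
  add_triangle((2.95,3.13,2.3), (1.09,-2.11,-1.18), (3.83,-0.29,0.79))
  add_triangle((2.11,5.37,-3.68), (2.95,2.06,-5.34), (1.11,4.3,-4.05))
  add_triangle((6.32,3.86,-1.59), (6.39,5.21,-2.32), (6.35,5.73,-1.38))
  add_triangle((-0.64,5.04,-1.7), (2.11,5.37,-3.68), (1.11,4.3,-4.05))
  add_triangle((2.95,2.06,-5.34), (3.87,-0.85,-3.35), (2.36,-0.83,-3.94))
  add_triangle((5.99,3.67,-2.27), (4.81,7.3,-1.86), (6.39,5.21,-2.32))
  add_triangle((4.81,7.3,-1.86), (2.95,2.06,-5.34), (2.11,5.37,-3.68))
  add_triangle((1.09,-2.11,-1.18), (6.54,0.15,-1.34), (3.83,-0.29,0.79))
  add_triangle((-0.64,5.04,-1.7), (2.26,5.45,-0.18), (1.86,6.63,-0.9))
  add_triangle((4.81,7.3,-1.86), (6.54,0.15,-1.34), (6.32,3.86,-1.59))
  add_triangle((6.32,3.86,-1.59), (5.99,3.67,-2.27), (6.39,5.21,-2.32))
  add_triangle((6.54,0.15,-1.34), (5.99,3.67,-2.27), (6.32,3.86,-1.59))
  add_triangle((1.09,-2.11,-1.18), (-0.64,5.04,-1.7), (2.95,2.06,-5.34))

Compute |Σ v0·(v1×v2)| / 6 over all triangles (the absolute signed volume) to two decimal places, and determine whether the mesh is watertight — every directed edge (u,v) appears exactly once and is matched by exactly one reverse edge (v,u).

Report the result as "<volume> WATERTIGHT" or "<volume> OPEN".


151.09 WATERTIGHT

Per-triangle v0·(v1×v2)/6:
  t1: +2.4960
  t2: +0.6472
  t3: +2.0757
  t4: +3.3966
  t5: +6.4526
  t6: +3.6585
  t7: -2.6710
  t8: +4.1960
  t9: +7.0510
  t10: -0.5513
  t11: +4.9718
  t12: +0.2747
  t13: +0.0222
  t14: +1.9736
  t15: +2.4106
  t16: -7.6365
  t17: +25.6802
  t18: +6.1598
  t19: +5.3793
  t20: +1.1456
  t21: +3.2040
  t22: +5.0728
  t23: +1.0584
  t24: +1.7950
  t25: +5.3783
  t26: +2.8327
  t27: +6.3214
  t28: +6.7968
  t29: -2.2672
  t30: +5.8014
  t31: +0.8053
  t32: +10.4179
  t33: +1.7088
  t34: -0.8180
  t35: +4.1513
  t36: +1.6890
  t37: +3.4971
  t38: +3.8736
  t39: +0.4895
  t40: +12.8472
  t41: +4.0587
  t42: +0.4500
  t43: -1.2286
  t44: +1.0420
  t45: +3.0861
  t46: +1.8957
Σ = +151.0919 → |volume| = 151.09

Directed edges: 138 total, each appears once with its reverse present → watertight.


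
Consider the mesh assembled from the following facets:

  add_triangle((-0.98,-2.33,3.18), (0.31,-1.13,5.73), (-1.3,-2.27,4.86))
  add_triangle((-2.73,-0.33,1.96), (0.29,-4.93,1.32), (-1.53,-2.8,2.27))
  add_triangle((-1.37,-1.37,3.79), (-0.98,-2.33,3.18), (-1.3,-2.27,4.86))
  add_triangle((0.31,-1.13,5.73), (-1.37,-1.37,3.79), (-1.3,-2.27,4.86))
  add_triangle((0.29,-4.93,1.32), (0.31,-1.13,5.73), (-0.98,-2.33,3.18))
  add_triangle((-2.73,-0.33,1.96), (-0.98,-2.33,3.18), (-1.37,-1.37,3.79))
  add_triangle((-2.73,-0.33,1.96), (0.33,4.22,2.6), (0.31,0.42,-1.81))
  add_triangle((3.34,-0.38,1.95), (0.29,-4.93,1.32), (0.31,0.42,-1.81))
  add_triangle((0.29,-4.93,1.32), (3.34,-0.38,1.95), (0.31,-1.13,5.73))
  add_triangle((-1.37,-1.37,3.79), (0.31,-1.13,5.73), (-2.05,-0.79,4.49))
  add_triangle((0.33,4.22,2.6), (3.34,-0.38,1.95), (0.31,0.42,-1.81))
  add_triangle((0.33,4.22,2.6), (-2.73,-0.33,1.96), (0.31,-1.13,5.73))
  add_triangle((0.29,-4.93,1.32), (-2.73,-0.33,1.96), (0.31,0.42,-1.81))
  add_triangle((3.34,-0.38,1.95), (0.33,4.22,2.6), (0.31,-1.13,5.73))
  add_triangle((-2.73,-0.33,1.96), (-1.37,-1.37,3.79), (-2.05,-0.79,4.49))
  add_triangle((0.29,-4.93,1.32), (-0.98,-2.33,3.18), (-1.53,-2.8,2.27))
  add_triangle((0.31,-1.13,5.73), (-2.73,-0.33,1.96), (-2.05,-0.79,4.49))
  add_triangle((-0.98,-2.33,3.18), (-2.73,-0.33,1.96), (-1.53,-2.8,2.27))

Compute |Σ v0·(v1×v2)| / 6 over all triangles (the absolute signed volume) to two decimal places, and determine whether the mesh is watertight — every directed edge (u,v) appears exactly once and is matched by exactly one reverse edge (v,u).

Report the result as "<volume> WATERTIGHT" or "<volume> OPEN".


Per-triangle v0·(v1×v2)/6:
  t1: +1.0987
  t2: +0.8283
  t3: +0.2857
  t4: +1.0436
  t5: +5.4931
  t6: +1.4669
  t7: +3.5130
  t8: +5.1358
  t9: +14.4254
  t10: +1.5069
  t11: +5.3288
  t12: +12.8285
  t13: +3.3202
  t14: +14.6184
  t15: +0.9616
  t16: +2.1640
  t17: -0.1348
  t18: +1.7677
Σ = +75.6516 → |volume| = 75.65

Directed edges: 54 total, each appears once with its reverse present → watertight.

75.65 WATERTIGHT


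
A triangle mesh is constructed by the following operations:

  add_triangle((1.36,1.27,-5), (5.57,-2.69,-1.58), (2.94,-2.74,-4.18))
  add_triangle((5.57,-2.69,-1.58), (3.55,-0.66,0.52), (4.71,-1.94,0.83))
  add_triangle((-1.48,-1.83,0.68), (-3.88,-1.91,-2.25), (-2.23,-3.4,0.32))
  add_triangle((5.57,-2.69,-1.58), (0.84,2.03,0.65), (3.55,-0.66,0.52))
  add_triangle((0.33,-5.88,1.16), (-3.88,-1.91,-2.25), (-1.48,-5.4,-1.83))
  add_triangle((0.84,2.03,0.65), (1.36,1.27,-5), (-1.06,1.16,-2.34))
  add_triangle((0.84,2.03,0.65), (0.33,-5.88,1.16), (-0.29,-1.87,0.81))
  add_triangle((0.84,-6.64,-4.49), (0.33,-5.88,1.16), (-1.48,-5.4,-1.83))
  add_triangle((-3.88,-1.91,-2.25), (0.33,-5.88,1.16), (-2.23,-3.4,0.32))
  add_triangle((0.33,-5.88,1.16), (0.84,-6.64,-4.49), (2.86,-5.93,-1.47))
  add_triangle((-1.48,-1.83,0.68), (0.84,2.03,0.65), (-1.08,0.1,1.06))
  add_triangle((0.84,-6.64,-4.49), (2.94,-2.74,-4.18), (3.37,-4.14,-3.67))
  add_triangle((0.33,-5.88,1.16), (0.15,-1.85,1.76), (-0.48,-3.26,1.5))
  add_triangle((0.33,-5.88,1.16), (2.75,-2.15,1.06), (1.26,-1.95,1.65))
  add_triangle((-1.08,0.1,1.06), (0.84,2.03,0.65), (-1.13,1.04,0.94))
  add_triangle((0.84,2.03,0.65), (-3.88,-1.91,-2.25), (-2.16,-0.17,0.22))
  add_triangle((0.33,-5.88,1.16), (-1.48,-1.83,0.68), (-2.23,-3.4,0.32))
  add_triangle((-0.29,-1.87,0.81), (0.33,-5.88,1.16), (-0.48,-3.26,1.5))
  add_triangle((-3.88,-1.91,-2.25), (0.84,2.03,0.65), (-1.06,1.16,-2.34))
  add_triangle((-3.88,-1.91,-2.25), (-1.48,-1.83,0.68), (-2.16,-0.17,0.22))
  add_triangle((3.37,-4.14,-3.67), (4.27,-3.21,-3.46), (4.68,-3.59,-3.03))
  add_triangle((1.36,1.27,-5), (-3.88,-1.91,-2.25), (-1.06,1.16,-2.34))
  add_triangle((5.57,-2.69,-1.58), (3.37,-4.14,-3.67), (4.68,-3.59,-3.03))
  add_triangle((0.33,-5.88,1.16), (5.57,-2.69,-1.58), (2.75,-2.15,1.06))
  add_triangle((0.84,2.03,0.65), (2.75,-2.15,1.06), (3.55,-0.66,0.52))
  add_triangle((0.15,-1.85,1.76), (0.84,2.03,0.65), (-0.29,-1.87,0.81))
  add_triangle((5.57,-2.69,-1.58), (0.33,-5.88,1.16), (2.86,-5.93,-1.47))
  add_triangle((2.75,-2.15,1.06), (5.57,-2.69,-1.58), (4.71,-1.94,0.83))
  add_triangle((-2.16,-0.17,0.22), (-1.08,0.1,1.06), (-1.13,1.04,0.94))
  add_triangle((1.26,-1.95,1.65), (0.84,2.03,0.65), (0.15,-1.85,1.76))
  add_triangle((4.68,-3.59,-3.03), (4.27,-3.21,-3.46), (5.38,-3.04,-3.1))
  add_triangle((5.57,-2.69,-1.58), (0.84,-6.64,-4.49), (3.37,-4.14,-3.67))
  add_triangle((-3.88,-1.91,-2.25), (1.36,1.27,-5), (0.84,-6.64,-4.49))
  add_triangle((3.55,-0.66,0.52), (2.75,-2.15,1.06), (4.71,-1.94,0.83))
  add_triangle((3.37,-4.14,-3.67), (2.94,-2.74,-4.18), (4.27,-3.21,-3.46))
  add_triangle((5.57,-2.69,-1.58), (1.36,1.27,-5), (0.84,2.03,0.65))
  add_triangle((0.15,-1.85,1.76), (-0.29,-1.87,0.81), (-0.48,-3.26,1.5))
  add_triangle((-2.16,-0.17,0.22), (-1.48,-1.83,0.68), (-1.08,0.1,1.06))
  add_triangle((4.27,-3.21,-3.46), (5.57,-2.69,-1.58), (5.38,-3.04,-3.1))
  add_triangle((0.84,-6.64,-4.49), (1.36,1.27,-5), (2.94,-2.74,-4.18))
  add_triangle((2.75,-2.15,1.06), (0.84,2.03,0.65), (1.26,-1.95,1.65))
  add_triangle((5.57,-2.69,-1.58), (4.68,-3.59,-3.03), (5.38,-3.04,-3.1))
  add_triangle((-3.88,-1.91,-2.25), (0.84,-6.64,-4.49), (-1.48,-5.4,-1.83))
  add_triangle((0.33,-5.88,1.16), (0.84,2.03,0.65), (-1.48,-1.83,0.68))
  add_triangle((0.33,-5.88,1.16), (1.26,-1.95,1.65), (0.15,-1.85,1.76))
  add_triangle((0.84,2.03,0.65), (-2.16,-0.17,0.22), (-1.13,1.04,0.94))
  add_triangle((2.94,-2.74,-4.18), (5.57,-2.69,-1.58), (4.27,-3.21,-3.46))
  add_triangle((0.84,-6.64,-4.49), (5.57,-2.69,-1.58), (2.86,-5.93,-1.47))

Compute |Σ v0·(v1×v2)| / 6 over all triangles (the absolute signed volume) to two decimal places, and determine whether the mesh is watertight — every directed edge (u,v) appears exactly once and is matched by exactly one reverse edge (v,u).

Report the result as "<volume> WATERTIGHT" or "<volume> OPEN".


Per-triangle v0·(v1×v2)/6:
  t1: +11.6400
  t2: +1.6459
  t3: +1.1411
  t4: +2.5832
  t5: +6.7232
  t6: +3.5826
  t7: -0.8189
  t8: +11.4609
  t9: +4.8613
  t10: +13.1553
  t11: +0.2289
  t12: +4.8320
  t13: +0.9451
  t14: +2.5434
  t15: +0.3124
  t16: +1.4452
  t17: +1.3008
  t18: +0.0451
  t19: +1.9807
  t20: +1.9375
  t21: +0.9195
  t22: +5.6256
  t23: +0.6203
  t24: +8.8155
  t25: +1.3610
  t26: +0.0513
  t27: +8.7920
  t28: +2.2244
  t29: +0.3312
  t30: +0.9405
  t31: +0.6092
  t32: +5.7909
  t33: +28.3364
  t34: +0.2780
  t35: +1.7012
  t36: +12.0222
  t37: -0.0043
  t38: +0.6213
  t39: -0.7549
  t40: +12.8983
  t41: +1.5780
  t42: +1.2448
  t43: +10.6028
  t44: +1.9275
  t45: +1.5157
  t46: +0.2843
  t47: +0.8095
  t48: +14.1417
Σ = +194.8294 → |volume| = 194.83

Directed edges: 144 total, each appears once with its reverse present → watertight.

194.83 WATERTIGHT
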